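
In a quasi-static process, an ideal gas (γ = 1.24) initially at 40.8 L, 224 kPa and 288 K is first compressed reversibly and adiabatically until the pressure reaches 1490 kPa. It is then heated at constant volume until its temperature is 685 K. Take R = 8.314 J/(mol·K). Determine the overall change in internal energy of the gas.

52500 J

n = P₁V₁/(RT₁) = 224×40.8/(8.314×288) = 3.82 mol.
Step 1 — Adiabatic: T₂/T₁ = (P₂/P₁)^((γ−1)/γ) ⇒ T₂ = 288×(6.65)^0.194 = 416 K; V₂ = 8.85 L.
ΔU = nCvΔT = 3.82×34.6×(416−288) = 16900 J.
Q = 0 for an adiabatic process, so W = −ΔU = -16900 J.
State after step 1: P = 1490 kPa, V = 8.85 L, T = 416 K.
Step 2 — Isochoric: V stays 8.85 L; P/T = const ⇒ T₂ = 685 K, P₂ = 2460 kPa.
W = 0 (no volume change).
ΔU = nCvΔT = 3.82×34.6×(685−416) = 35600 J.
Q = ΔU = 35600 J.
Net over both steps: W = -16900 J, Q = 35600 J, ΔU = 52500 J.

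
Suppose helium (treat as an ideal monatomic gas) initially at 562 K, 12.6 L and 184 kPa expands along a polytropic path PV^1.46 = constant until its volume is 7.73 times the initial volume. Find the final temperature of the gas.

219 K

Polytropic n=1.46: T₂ = T₁(V₁/V₂)^(n−1) = 562×(0.129)^0.46 = 219 K; P₂ = P₁(V₁/V₂)^n = 9.29 kPa.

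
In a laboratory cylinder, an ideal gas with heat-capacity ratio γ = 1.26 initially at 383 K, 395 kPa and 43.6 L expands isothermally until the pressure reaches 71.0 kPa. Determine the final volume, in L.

Isothermal: T stays 383 K; PV = const ⇒ V₂ = 243 L, P₂ = 71.0 kPa.

243 L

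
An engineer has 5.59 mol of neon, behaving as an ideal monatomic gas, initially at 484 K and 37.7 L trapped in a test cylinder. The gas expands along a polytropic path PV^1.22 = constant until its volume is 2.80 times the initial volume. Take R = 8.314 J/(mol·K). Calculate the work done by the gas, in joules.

P₁ = nRT₁/V₁ = 5.59×8.314×484/37.7 = 597 kPa.
Polytropic n=1.22: T₂ = T₁(V₁/V₂)^(n−1) = 484×(0.357)^0.22 = 386 K; P₂ = P₁(V₁/V₂)^n = 170 kPa.
W = (P₁V₁−P₂V₂)/(n−1) = (597×37.7−170×106)/0.22 = 20700 J.

20700 J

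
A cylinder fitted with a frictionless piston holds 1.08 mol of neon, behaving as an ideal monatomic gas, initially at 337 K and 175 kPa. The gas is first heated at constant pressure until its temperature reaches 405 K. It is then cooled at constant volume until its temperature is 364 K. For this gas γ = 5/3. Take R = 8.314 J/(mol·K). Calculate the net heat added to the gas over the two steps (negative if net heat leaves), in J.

974 J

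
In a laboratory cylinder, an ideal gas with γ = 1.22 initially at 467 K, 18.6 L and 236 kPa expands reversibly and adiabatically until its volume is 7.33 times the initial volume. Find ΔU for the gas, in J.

-7080 J

n = P₁V₁/(RT₁) = 236×18.6/(8.314×467) = 1.13 mol.
Adiabatic: TV^(γ−1) = const ⇒ T₂ = 467×(0.136)^0.220 = 301 K; PV^γ = const ⇒ P₂ = 20.8 kPa.
For an ideal gas ΔU = nCvΔT with Cv = R/(γ−1) = 37.8 J/(mol·K).
ΔU = 1.13×37.8×(301−467) = -7080 J.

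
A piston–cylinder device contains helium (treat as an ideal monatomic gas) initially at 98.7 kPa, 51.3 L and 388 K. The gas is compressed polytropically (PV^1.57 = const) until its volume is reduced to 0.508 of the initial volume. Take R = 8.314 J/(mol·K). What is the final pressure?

Polytropic n=1.57: T₂ = T₁(V₁/V₂)^(n−1) = 388×(1.97)^0.57 = 571 K; P₂ = P₁(V₁/V₂)^n = 286 kPa.

286 kPa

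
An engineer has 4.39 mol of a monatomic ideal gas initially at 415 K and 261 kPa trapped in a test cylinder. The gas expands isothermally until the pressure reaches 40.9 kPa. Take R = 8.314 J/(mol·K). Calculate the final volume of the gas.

370 L

V₁ = nRT₁/P₁ = 4.39×8.314×415/261 = 58.0 L.
Isothermal: T stays 415 K; PV = const ⇒ V₂ = 370 L, P₂ = 40.9 kPa.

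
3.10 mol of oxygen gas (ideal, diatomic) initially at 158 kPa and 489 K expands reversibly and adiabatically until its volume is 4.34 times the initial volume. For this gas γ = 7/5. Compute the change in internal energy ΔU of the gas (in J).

V₁ = nRT₁/P₁ = 3.10×8.314×489/158 = 79.8 L.
Adiabatic: TV^(γ−1) = const ⇒ T₂ = 489×(0.230)^0.400 = 272 K; PV^γ = const ⇒ P₂ = 20.2 kPa.
For an ideal gas ΔU = nCvΔT with Cv = (5/2)R = 20.8 J/(mol·K).
ΔU = 3.10×20.8×(272−489) = -14000 J.

-14000 J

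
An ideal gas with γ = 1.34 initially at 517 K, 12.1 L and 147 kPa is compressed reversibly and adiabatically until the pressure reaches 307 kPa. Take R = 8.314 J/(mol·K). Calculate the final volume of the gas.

6.98 L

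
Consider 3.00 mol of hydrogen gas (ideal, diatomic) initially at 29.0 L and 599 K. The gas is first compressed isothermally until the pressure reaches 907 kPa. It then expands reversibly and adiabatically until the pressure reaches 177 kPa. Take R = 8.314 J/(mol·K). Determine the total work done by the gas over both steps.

5480 J

P₁ = nRT₁/V₁ = 3.00×8.314×599/29.0 = 515 kPa.
Step 1 — Isothermal: T stays 599 K; PV = const ⇒ V₂ = 16.5 L, P₂ = 907 kPa.
ΔU = 0 (ideal gas, T constant).
W = nRT ln(V₂/V₁) = 3.00×8.314×599×ln(0.568) = -8450 J.
Q = ΔU + W = -8450 J.
State after step 1: P = 907 kPa, V = 16.5 L, T = 599 K.
Step 2 — Adiabatic: T₂/T₁ = (P₂/P₁)^((γ−1)/γ) ⇒ T₂ = 599×(0.195)^0.286 = 376 K; V₂ = 52.9 L.
ΔU = nCvΔT = 3.00×20.8×(376−599) = -13900 J.
Q = 0 for an adiabatic process, so W = −ΔU = 13900 J.
Net over both steps: W = 5480 J, Q = -8450 J, ΔU = -13900 J.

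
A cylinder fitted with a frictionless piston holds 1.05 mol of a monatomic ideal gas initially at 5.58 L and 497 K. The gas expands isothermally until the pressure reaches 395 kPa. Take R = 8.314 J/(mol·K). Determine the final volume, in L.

11.0 L

P₁ = nRT₁/V₁ = 1.05×8.314×497/5.58 = 778 kPa.
Isothermal: T stays 497 K; PV = const ⇒ V₂ = 11.0 L, P₂ = 395 kPa.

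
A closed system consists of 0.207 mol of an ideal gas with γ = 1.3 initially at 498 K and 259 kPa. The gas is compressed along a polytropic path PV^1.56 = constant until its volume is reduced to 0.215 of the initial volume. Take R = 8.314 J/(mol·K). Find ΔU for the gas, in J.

3900 J

V₁ = nRT₁/P₁ = 0.207×8.314×498/259 = 3.31 L.
Polytropic n=1.56: T₂ = T₁(V₁/V₂)^(n−1) = 498×(4.65)^0.56 = 1180 K; P₂ = P₁(V₁/V₂)^n = 2850 kPa.
For an ideal gas ΔU = nCvΔT with Cv = R/(γ−1) = 27.7 J/(mol·K).
ΔU = 0.207×27.7×(1180−498) = 3900 J.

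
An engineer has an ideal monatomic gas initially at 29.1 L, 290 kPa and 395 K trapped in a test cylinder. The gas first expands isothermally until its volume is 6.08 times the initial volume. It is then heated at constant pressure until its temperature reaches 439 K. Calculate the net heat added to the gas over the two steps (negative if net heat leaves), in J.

n = P₁V₁/(RT₁) = 290×29.1/(8.314×395) = 2.57 mol.
Step 1 — Isothermal: T stays 395 K; PV = const ⇒ V₂ = 177 L, P₂ = 47.7 kPa.
ΔU = 0 (ideal gas, T constant).
W = nRT ln(V₂/V₁) = 2.57×8.314×395×ln(6.08) = 15200 J.
Q = ΔU + W = 15200 J.
State after step 1: P = 47.7 kPa, V = 177 L, T = 395 K.
Step 2 — Isobaric: P stays 47.7 kPa; V/T = const ⇒ T₂ = 439 K, V₂ = 197 L.
W = PΔV = 47.7×(197−177) kPa·L = 940 J.
ΔU = nCvΔT = 2.57×12.5×(439−395) = 1410 J.
Q = ΔU + W = nCpΔT = 2350 J.
Net over both steps: W = 16200 J, Q = 17600 J, ΔU = 1410 J.

17600 J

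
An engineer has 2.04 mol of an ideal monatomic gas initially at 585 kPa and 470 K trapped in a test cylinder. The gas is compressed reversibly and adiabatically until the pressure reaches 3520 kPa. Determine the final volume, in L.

V₁ = nRT₁/P₁ = 2.04×8.314×470/585 = 13.6 L.
Adiabatic: T₂/T₁ = (P₂/P₁)^((γ−1)/γ) ⇒ T₂ = 470×(6.02)^0.400 = 964 K; V₂ = 4.64 L.

4.64 L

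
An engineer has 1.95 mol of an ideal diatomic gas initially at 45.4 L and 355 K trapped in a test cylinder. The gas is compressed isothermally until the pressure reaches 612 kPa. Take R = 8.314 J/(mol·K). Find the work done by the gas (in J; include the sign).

-9060 J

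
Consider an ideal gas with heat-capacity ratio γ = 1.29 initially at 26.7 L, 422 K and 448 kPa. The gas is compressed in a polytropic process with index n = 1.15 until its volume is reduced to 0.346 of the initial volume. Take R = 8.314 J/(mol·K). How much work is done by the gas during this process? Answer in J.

-13800 J

n = P₁V₁/(RT₁) = 448×26.7/(8.314×422) = 3.41 mol.
Polytropic n=1.15: T₂ = T₁(V₁/V₂)^(n−1) = 422×(2.89)^0.15 = 495 K; P₂ = P₁(V₁/V₂)^n = 1520 kPa.
W = (P₁V₁−P₂V₂)/(n−1) = (448×26.7−1520×9.24)/0.15 = -13800 J.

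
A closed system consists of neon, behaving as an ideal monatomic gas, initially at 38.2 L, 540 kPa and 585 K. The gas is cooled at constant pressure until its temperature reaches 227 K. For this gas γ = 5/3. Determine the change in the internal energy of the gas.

n = P₁V₁/(RT₁) = 540×38.2/(8.314×585) = 4.24 mol.
Isobaric: P stays 540 kPa; V/T = const ⇒ T₂ = 227 K, V₂ = 14.8 L.
For an ideal gas ΔU = nCvΔT with Cv = (3/2)R = 12.5 J/(mol·K).
ΔU = 4.24×12.5×(227−585) = -18900 J.

-18900 J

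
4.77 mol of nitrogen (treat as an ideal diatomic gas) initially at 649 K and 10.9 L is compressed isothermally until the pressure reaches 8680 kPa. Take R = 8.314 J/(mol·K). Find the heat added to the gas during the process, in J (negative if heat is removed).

-33500 J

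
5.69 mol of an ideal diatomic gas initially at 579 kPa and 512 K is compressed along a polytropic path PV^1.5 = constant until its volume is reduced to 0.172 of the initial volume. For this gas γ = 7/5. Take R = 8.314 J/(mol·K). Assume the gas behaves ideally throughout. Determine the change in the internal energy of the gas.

V₁ = nRT₁/P₁ = 5.69×8.314×512/579 = 41.8 L.
Polytropic n=1.5: T₂ = T₁(V₁/V₂)^(n−1) = 512×(5.81)^0.50 = 1230 K; P₂ = P₁(V₁/V₂)^n = 8120 kPa.
For an ideal gas ΔU = nCvΔT with Cv = (5/2)R = 20.8 J/(mol·K).
ΔU = 5.69×20.8×(1230−512) = 85500 J.

85500 J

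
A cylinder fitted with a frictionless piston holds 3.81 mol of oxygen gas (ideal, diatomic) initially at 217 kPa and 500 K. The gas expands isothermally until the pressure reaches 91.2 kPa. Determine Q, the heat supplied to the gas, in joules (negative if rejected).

13700 J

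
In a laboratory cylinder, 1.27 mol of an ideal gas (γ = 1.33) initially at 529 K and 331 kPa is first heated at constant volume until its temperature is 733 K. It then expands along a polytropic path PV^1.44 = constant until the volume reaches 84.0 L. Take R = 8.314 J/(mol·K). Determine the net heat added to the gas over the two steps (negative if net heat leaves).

V₁ = nRT₁/P₁ = 1.27×8.314×529/331 = 16.9 L.
Step 1 — Isochoric: V stays 16.9 L; P/T = const ⇒ T₂ = 733 K, P₂ = 459 kPa.
W = 0 (no volume change).
ΔU = nCvΔT = 1.27×25.2×(733−529) = 6530 J.
Q = ΔU = 6530 J.
State after step 1: P = 459 kPa, V = 16.9 L, T = 733 K.
Step 2 — Polytropic n=1.44: T₂ = T₁(V₁/V₂)^(n−1) = 733×(0.201)^0.44 = 362 K; P₂ = P₁(V₁/V₂)^n = 45.5 kPa.
W = (P₁V₁−P₂V₂)/(n−1) = (459×16.9−45.5×84.0)/0.44 = 8910 J.
ΔU = nCvΔT = 1.27×25.2×(362−733) = -11900 J.
Q = ΔU + W = -2970 J.
Net over both steps: W = 8910 J, Q = 3560 J, ΔU = -5350 J.

3560 J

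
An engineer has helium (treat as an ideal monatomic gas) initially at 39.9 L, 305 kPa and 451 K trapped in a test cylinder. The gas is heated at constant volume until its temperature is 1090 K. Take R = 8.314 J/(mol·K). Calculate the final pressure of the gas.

737 kPa

Isochoric: V stays 39.9 L; P/T = const ⇒ T₂ = 1090 K, P₂ = 737 kPa.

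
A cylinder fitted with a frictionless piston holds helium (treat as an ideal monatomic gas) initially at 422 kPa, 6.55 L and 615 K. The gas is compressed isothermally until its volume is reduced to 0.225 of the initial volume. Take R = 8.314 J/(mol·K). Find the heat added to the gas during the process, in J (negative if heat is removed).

-4120 J

n = P₁V₁/(RT₁) = 422×6.55/(8.314×615) = 0.541 mol.
Isothermal: T stays 615 K; PV = const ⇒ V₂ = 1.47 L, P₂ = 1880 kPa.
ΔU = 0 (ideal gas, T constant).
W = nRT ln(V₂/V₁) = 0.541×8.314×615×ln(0.225) = -4120 J.
Q = ΔU + W = -4120 J.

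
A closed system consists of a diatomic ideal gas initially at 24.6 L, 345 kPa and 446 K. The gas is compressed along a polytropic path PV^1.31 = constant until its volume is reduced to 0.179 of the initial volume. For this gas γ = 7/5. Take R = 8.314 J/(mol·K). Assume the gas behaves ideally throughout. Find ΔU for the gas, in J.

14900 J

n = P₁V₁/(RT₁) = 345×24.6/(8.314×446) = 2.29 mol.
Polytropic n=1.31: T₂ = T₁(V₁/V₂)^(n−1) = 446×(5.59)^0.31 = 760 K; P₂ = P₁(V₁/V₂)^n = 3290 kPa.
For an ideal gas ΔU = nCvΔT with Cv = (5/2)R = 20.8 J/(mol·K).
ΔU = 2.29×20.8×(760−446) = 14900 J.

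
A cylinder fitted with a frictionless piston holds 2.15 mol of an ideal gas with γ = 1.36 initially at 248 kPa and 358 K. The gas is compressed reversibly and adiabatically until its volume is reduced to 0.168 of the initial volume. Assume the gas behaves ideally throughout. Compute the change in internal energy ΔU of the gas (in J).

V₁ = nRT₁/P₁ = 2.15×8.314×358/248 = 25.8 L.
Adiabatic: TV^(γ−1) = const ⇒ T₂ = 358×(5.95)^0.360 = 680 K; PV^γ = const ⇒ P₂ = 2810 kPa.
For an ideal gas ΔU = nCvΔT with Cv = R/(γ−1) = 23.1 J/(mol·K).
ΔU = 2.15×23.1×(680−358) = 16000 J.

16000 J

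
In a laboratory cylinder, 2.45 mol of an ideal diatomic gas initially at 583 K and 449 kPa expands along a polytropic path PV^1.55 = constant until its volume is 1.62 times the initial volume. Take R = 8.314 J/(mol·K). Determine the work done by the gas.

5030 J

V₁ = nRT₁/P₁ = 2.45×8.314×583/449 = 26.4 L.
Polytropic n=1.55: T₂ = T₁(V₁/V₂)^(n−1) = 583×(0.617)^0.55 = 447 K; P₂ = P₁(V₁/V₂)^n = 213 kPa.
W = (P₁V₁−P₂V₂)/(n−1) = (449×26.4−213×42.8)/0.55 = 5030 J.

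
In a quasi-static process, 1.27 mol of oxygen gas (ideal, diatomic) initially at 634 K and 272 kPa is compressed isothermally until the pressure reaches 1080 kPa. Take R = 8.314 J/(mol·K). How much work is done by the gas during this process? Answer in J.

-9230 J

V₁ = nRT₁/P₁ = 1.27×8.314×634/272 = 24.6 L.
Isothermal: T stays 634 K; PV = const ⇒ V₂ = 6.20 L, P₂ = 1080 kPa.
W = nRT ln(V₂/V₁) = 1.27×8.314×634×ln(0.252) = -9230 J.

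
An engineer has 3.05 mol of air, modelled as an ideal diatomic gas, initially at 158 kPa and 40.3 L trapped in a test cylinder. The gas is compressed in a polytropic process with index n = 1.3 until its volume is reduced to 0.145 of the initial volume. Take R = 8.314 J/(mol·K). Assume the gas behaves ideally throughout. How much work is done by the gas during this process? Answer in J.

-16700 J

T₁ = P₁V₁/(nR) = 158×40.3/(3.05×8.314) = 251 K.
Polytropic n=1.3: T₂ = T₁(V₁/V₂)^(n−1) = 251×(6.90)^0.30 = 448 K; P₂ = P₁(V₁/V₂)^n = 1940 kPa.
W = (P₁V₁−P₂V₂)/(n−1) = (158×40.3−1940×5.84)/0.30 = -16700 J.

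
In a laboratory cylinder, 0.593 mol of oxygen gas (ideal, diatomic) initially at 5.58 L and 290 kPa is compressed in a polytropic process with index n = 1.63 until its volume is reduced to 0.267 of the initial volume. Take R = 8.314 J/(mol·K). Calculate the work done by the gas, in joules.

T₁ = P₁V₁/(nR) = 290×5.58/(0.593×8.314) = 328 K.
Polytropic n=1.63: T₂ = T₁(V₁/V₂)^(n−1) = 328×(3.75)^0.63 = 754 K; P₂ = P₁(V₁/V₂)^n = 2500 kPa.
W = (P₁V₁−P₂V₂)/(n−1) = (290×5.58−2500×1.49)/0.63 = -3330 J.

-3330 J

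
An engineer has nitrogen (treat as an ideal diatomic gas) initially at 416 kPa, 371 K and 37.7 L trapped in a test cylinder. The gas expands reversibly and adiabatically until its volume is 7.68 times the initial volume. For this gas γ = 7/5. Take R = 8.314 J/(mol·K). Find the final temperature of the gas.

164 K

Adiabatic: TV^(γ−1) = const ⇒ T₂ = 371×(0.130)^0.400 = 164 K; PV^γ = const ⇒ P₂ = 24.0 kPa.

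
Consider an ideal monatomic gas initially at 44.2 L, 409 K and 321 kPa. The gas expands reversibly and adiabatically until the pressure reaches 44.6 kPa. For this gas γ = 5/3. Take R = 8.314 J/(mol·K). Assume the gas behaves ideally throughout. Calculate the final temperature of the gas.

Adiabatic: T₂/T₁ = (P₂/P₁)^((γ−1)/γ) ⇒ T₂ = 409×(0.139)^0.400 = 186 K; V₂ = 144 L.

186 K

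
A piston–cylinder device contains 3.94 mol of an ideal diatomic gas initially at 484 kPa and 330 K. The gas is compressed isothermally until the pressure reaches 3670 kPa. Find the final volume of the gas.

2.95 L

V₁ = nRT₁/P₁ = 3.94×8.314×330/484 = 22.3 L.
Isothermal: T stays 330 K; PV = const ⇒ V₂ = 2.95 L, P₂ = 3670 kPa.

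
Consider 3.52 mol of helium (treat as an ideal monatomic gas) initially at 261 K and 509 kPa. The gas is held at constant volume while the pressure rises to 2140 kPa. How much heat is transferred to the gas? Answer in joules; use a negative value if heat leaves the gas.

36700 J

V₁ = nRT₁/P₁ = 3.52×8.314×261/509 = 15.0 L.
Isochoric: V stays 15.0 L; P/T = const ⇒ T₂ = 1100 K, P₂ = 2140 kPa.
W = 0 (no volume change).
ΔU = nCvΔT = 3.52×12.5×(1100−261) = 36700 J.
Q = ΔU = 36700 J.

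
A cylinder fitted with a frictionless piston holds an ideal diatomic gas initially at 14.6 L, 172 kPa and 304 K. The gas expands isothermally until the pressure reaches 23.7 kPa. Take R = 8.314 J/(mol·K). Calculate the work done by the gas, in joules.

n = P₁V₁/(RT₁) = 172×14.6/(8.314×304) = 0.994 mol.
Isothermal: T stays 304 K; PV = const ⇒ V₂ = 106 L, P₂ = 23.7 kPa.
W = nRT ln(V₂/V₁) = 0.994×8.314×304×ln(7.26) = 4980 J.

4980 J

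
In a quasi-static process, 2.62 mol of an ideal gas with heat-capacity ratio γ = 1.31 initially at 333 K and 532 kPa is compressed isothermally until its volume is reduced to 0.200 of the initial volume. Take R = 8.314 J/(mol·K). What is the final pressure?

2660 kPa

V₁ = nRT₁/P₁ = 2.62×8.314×333/532 = 13.6 L.
Isothermal: T stays 333 K; PV = const ⇒ V₂ = 2.73 L, P₂ = 2660 kPa.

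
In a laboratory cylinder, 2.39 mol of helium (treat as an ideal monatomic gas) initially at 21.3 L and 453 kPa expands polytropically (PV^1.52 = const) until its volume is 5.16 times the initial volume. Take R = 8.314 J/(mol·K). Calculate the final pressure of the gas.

37.4 kPa

T₁ = P₁V₁/(nR) = 453×21.3/(2.39×8.314) = 486 K.
Polytropic n=1.52: T₂ = T₁(V₁/V₂)^(n−1) = 486×(0.194)^0.52 = 207 K; P₂ = P₁(V₁/V₂)^n = 37.4 kPa.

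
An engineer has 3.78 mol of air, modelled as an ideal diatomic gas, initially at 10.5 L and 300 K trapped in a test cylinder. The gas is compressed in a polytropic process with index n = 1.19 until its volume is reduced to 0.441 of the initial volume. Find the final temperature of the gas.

350 K

P₁ = nRT₁/V₁ = 3.78×8.314×300/10.5 = 898 kPa.
Polytropic n=1.19: T₂ = T₁(V₁/V₂)^(n−1) = 300×(2.27)^0.19 = 350 K; P₂ = P₁(V₁/V₂)^n = 2380 kPa.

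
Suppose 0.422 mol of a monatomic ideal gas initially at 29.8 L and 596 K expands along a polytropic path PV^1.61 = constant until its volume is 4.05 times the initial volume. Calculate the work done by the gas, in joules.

1970 J

P₁ = nRT₁/V₁ = 0.422×8.314×596/29.8 = 70.2 kPa.
Polytropic n=1.61: T₂ = T₁(V₁/V₂)^(n−1) = 596×(0.247)^0.61 = 254 K; P₂ = P₁(V₁/V₂)^n = 7.38 kPa.
W = (P₁V₁−P₂V₂)/(n−1) = (70.2×29.8−7.38×121)/0.61 = 1970 J.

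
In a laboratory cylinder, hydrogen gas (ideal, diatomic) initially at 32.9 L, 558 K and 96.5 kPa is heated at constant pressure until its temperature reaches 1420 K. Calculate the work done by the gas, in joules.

4900 J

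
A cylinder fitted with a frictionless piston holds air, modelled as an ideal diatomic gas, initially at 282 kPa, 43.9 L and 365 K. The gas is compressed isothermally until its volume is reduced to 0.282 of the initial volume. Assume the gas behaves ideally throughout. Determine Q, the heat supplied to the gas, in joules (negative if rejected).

n = P₁V₁/(RT₁) = 282×43.9/(8.314×365) = 4.08 mol.
Isothermal: T stays 365 K; PV = const ⇒ V₂ = 12.4 L, P₂ = 1000 kPa.
ΔU = 0 (ideal gas, T constant).
W = nRT ln(V₂/V₁) = 4.08×8.314×365×ln(0.282) = -15700 J.
Q = ΔU + W = -15700 J.

-15700 J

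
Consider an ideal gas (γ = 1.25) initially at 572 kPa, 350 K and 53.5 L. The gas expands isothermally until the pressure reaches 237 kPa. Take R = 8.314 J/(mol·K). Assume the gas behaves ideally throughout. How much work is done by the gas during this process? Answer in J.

n = P₁V₁/(RT₁) = 572×53.5/(8.314×350) = 10.5 mol.
Isothermal: T stays 350 K; PV = const ⇒ V₂ = 129 L, P₂ = 237 kPa.
W = nRT ln(V₂/V₁) = 10.5×8.314×350×ln(2.41) = 27000 J.

27000 J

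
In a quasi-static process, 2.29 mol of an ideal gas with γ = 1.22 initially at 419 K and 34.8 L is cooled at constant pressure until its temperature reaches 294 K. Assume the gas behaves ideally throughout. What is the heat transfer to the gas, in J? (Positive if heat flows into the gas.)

-13200 J

P₁ = nRT₁/V₁ = 2.29×8.314×419/34.8 = 229 kPa.
Isobaric: P stays 229 kPa; V/T = const ⇒ T₂ = 294 K, V₂ = 24.4 L.
W = PΔV = 229×(24.4−34.8) kPa·L = -2380 J.
ΔU = nCvΔT = 2.29×37.8×(294−419) = -10800 J.
Q = ΔU + W = nCpΔT = -13200 J.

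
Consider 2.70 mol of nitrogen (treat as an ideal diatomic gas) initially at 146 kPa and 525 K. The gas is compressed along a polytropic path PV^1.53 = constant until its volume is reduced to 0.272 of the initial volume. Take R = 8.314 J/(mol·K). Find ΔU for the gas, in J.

V₁ = nRT₁/P₁ = 2.70×8.314×525/146 = 80.7 L.
Polytropic n=1.53: T₂ = T₁(V₁/V₂)^(n−1) = 525×(3.68)^0.53 = 1050 K; P₂ = P₁(V₁/V₂)^n = 1070 kPa.
For an ideal gas ΔU = nCvΔT with Cv = (5/2)R = 20.8 J/(mol·K).
ΔU = 2.70×20.8×(1050−525) = 29300 J.

29300 J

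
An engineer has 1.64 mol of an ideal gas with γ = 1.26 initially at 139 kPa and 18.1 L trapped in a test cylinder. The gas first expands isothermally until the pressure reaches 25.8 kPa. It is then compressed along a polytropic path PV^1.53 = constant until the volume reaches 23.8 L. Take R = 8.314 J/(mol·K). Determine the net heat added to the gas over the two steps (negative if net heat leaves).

9720 J

T₁ = P₁V₁/(nR) = 139×18.1/(1.64×8.314) = 185 K.
Step 1 — Isothermal: T stays 185 K; PV = const ⇒ V₂ = 97.5 L, P₂ = 25.8 kPa.
ΔU = 0 (ideal gas, T constant).
W = nRT ln(V₂/V₁) = 1.64×8.314×185×ln(5.39) = 4240 J.
Q = ΔU + W = 4240 J.
State after step 1: P = 25.8 kPa, V = 97.5 L, T = 185 K.
Step 2 — Polytropic n=1.53: T₂ = T₁(V₁/V₂)^(n−1) = 185×(4.10)^0.53 = 390 K; P₂ = P₁(V₁/V₂)^n = 223 kPa.
W = (P₁V₁−P₂V₂)/(n−1) = (25.8×97.5−223×23.8)/0.53 = -5280 J.
ΔU = nCvΔT = 1.64×32.0×(390−185) = 10800 J.
Q = ΔU + W = 5480 J.
Net over both steps: W = -1040 J, Q = 9720 J, ΔU = 10800 J.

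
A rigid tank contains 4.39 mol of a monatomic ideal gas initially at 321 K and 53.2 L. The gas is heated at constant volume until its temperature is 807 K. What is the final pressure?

P₁ = nRT₁/V₁ = 4.39×8.314×321/53.2 = 220 kPa.
Isochoric: V stays 53.2 L; P/T = const ⇒ T₂ = 807 K, P₂ = 554 kPa.

554 kPa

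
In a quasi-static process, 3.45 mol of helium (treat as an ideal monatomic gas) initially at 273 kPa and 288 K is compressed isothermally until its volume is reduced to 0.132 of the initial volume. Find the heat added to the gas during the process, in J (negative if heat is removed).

V₁ = nRT₁/P₁ = 3.45×8.314×288/273 = 30.3 L.
Isothermal: T stays 288 K; PV = const ⇒ V₂ = 3.99 L, P₂ = 2070 kPa.
ΔU = 0 (ideal gas, T constant).
W = nRT ln(V₂/V₁) = 3.45×8.314×288×ln(0.132) = -16700 J.
Q = ΔU + W = -16700 J.

-16700 J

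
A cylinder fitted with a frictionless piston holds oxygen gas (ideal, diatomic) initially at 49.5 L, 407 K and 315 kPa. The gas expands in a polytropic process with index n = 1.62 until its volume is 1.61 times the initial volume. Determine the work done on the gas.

-6430 J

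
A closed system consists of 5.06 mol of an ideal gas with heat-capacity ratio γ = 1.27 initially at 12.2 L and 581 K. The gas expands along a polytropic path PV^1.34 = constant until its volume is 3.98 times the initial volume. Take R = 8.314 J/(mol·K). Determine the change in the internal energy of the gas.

-33900 J

P₁ = nRT₁/V₁ = 5.06×8.314×581/12.2 = 2000 kPa.
Polytropic n=1.34: T₂ = T₁(V₁/V₂)^(n−1) = 581×(0.251)^0.34 = 363 K; P₂ = P₁(V₁/V₂)^n = 315 kPa.
For an ideal gas ΔU = nCvΔT with Cv = R/(γ−1) = 30.8 J/(mol·K).
ΔU = 5.06×30.8×(363−581) = -33900 J.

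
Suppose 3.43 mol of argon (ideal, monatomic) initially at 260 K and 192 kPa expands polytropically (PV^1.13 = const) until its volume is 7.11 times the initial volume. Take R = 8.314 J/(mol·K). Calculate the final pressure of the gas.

V₁ = nRT₁/P₁ = 3.43×8.314×260/192 = 38.6 L.
Polytropic n=1.13: T₂ = T₁(V₁/V₂)^(n−1) = 260×(0.141)^0.13 = 201 K; P₂ = P₁(V₁/V₂)^n = 20.9 kPa.

20.9 kPa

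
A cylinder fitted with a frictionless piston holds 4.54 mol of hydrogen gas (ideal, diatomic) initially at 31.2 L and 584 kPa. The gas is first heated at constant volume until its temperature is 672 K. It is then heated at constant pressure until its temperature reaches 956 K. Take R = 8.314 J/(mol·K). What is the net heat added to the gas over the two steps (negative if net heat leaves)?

55400 J

T₁ = P₁V₁/(nR) = 584×31.2/(4.54×8.314) = 483 K.
Step 1 — Isochoric: V stays 31.2 L; P/T = const ⇒ T₂ = 672 K, P₂ = 813 kPa.
W = 0 (no volume change).
ΔU = nCvΔT = 4.54×20.8×(672−483) = 17900 J.
Q = ΔU = 17900 J.
State after step 1: P = 813 kPa, V = 31.2 L, T = 672 K.
Step 2 — Isobaric: P stays 813 kPa; V/T = const ⇒ T₂ = 956 K, V₂ = 44.4 L.
W = PΔV = 813×(44.4−31.2) kPa·L = 10700 J.
ΔU = nCvΔT = 4.54×20.8×(956−672) = 26800 J.
Q = ΔU + W = nCpΔT = 37500 J.
Net over both steps: W = 10700 J, Q = 55400 J, ΔU = 44700 J.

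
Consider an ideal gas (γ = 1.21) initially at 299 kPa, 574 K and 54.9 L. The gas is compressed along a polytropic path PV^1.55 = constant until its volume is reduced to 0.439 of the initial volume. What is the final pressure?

Polytropic n=1.55: T₂ = T₁(V₁/V₂)^(n−1) = 574×(2.28)^0.55 = 903 K; P₂ = P₁(V₁/V₂)^n = 1070 kPa.

1070 kPa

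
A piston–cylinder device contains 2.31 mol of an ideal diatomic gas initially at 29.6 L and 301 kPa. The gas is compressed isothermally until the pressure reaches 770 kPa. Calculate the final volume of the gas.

11.6 L

T₁ = P₁V₁/(nR) = 301×29.6/(2.31×8.314) = 464 K.
Isothermal: T stays 464 K; PV = const ⇒ V₂ = 11.6 L, P₂ = 770 kPa.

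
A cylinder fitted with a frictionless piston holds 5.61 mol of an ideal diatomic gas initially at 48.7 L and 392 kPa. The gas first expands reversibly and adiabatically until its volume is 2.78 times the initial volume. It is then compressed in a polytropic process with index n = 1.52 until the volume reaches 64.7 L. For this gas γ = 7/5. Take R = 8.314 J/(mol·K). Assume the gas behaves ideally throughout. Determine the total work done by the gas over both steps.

T₁ = P₁V₁/(nR) = 392×48.7/(5.61×8.314) = 409 K.
Step 1 — Adiabatic: TV^(γ−1) = const ⇒ T₂ = 409×(0.360)^0.400 = 272 K; PV^γ = const ⇒ P₂ = 93.7 kPa.
ΔU = nCvΔT = 5.61×20.8×(272−409) = -16000 J.
Q = 0 for an adiabatic process, so W = −ΔU = 16000 J.
State after step 1: P = 93.7 kPa, V = 135 L, T = 272 K.
Step 2 — Polytropic n=1.52: T₂ = T₁(V₁/V₂)^(n−1) = 272×(2.09)^0.52 = 399 K; P₂ = P₁(V₁/V₂)^n = 288 kPa.
W = (P₁V₁−P₂V₂)/(n−1) = (93.7×135−288×64.7)/0.52 = -11400 J.
ΔU = nCvΔT = 5.61×20.8×(399−272) = 14800 J.
Q = ΔU + W = 3420 J.
Net over both steps: W = 4600 J, Q = 3420 J, ΔU = -1180 J.

4600 J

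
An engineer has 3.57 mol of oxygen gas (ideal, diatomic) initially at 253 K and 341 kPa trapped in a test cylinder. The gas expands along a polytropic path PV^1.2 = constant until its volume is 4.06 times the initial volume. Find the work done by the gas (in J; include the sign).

V₁ = nRT₁/P₁ = 3.57×8.314×253/341 = 22.0 L.
Polytropic n=1.2: T₂ = T₁(V₁/V₂)^(n−1) = 253×(0.246)^0.20 = 191 K; P₂ = P₁(V₁/V₂)^n = 63.5 kPa.
W = (P₁V₁−P₂V₂)/(n−1) = (341×22.0−63.5×89.4)/0.20 = 9180 J.

9180 J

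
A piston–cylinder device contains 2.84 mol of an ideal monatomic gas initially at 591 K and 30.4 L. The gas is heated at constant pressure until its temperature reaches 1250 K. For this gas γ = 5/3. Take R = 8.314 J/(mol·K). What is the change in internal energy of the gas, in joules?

23300 J

P₁ = nRT₁/V₁ = 2.84×8.314×591/30.4 = 459 kPa.
Isobaric: P stays 459 kPa; V/T = const ⇒ T₂ = 1250 K, V₂ = 64.3 L.
For an ideal gas ΔU = nCvΔT with Cv = (3/2)R = 12.5 J/(mol·K).
ΔU = 2.84×12.5×(1250−591) = 23300 J.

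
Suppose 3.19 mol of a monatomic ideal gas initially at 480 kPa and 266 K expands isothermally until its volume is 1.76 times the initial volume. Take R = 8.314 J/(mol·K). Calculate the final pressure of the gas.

V₁ = nRT₁/P₁ = 3.19×8.314×266/480 = 14.7 L.
Isothermal: T stays 266 K; PV = const ⇒ V₂ = 25.9 L, P₂ = 273 kPa.

273 kPa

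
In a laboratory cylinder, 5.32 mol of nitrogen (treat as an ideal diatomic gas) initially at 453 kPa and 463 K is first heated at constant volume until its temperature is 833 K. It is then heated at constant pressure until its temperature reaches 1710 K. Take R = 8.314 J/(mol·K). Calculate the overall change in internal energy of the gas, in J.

V₁ = nRT₁/P₁ = 5.32×8.314×463/453 = 45.2 L.
Step 1 — Isochoric: V stays 45.2 L; P/T = const ⇒ T₂ = 833 K, P₂ = 815 kPa.
W = 0 (no volume change).
ΔU = nCvΔT = 5.32×20.8×(833−463) = 40900 J.
Q = ΔU = 40900 J.
State after step 1: P = 815 kPa, V = 45.2 L, T = 833 K.
Step 2 — Isobaric: P stays 815 kPa; V/T = const ⇒ T₂ = 1710 K, V₂ = 92.8 L.
W = PΔV = 815×(92.8−45.2) kPa·L = 38800 J.
ΔU = nCvΔT = 5.32×20.8×(1710−833) = 97000 J.
Q = ΔU + W = nCpΔT = 136000 J.
Net over both steps: W = 38800 J, Q = 177000 J, ΔU = 138000 J.

138000 J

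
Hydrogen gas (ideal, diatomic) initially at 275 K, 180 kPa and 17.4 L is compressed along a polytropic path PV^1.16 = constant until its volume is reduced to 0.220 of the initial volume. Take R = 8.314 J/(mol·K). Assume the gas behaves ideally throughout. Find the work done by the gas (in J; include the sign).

-5370 J

n = P₁V₁/(RT₁) = 180×17.4/(8.314×275) = 1.37 mol.
Polytropic n=1.16: T₂ = T₁(V₁/V₂)^(n−1) = 275×(4.55)^0.16 = 350 K; P₂ = P₁(V₁/V₂)^n = 1040 kPa.
W = (P₁V₁−P₂V₂)/(n−1) = (180×17.4−1040×3.83)/0.16 = -5370 J.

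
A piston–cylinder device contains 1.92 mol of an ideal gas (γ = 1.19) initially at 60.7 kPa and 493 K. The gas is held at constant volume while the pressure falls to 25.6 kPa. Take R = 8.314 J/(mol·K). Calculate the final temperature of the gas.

V₁ = nRT₁/P₁ = 1.92×8.314×493/60.7 = 130 L.
Isochoric: V stays 130 L; P/T = const ⇒ T₂ = 208 K, P₂ = 25.6 kPa.

208 K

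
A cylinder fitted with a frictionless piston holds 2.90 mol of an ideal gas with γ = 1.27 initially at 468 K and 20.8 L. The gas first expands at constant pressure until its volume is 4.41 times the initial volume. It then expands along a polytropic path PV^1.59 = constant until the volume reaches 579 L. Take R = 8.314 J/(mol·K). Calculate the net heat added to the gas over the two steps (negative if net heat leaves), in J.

P₁ = nRT₁/V₁ = 2.90×8.314×468/20.8 = 542 kPa.
Step 1 — Isobaric: P stays 542 kPa; V/T = const ⇒ T₂ = 2060 K, V₂ = 91.7 L.
W = PΔV = 542×(91.7−20.8) kPa·L = 38500 J.
ΔU = nCvΔT = 2.90×30.8×(2060−468) = 143000 J.
Q = ΔU + W = nCpΔT = 181000 J.
State after step 1: P = 542 kPa, V = 91.7 L, T = 2060 K.
Step 2 — Polytropic n=1.59: T₂ = T₁(V₁/V₂)^(n−1) = 2060×(0.158)^0.59 = 696 K; P₂ = P₁(V₁/V₂)^n = 29.0 kPa.
W = (P₁V₁−P₂V₂)/(n−1) = (542×91.7−29.0×579)/0.59 = 55900 J.
ΔU = nCvΔT = 2.90×30.8×(696−2060) = -122000 J.
Q = ΔU + W = -66300 J.
Net over both steps: W = 94400 J, Q = 115000 J, ΔU = 20400 J.

115000 J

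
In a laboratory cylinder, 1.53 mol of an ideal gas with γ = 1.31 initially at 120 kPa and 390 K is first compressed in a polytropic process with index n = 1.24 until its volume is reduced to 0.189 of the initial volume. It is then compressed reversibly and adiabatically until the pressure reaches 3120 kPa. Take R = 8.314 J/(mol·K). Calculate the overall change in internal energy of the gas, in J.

V₁ = nRT₁/P₁ = 1.53×8.314×390/120 = 41.3 L.
Step 1 — Polytropic n=1.24: T₂ = T₁(V₁/V₂)^(n−1) = 390×(5.29)^0.24 = 582 K; P₂ = P₁(V₁/V₂)^n = 947 kPa.
W = (P₁V₁−P₂V₂)/(n−1) = (120×41.3−947×7.81)/0.24 = -10200 J.
ΔU = nCvΔT = 1.53×26.8×(582−390) = 7870 J.
Q = ΔU + W = -2290 J.
State after step 1: P = 947 kPa, V = 7.81 L, T = 582 K.
Step 2 — Adiabatic: T₂/T₁ = (P₂/P₁)^((γ−1)/γ) ⇒ T₂ = 582×(3.29)^0.237 = 771 K; V₂ = 3.14 L.
ΔU = nCvΔT = 1.53×26.8×(771−582) = 7780 J.
Q = 0 for an adiabatic process, so W = −ΔU = -7780 J.
Net over both steps: W = -17900 J, Q = -2290 J, ΔU = 15600 J.

15600 J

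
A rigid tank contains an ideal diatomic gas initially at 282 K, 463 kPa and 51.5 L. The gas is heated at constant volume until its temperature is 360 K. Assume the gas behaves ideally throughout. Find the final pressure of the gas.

591 kPa

Isochoric: V stays 51.5 L; P/T = const ⇒ T₂ = 360 K, P₂ = 591 kPa.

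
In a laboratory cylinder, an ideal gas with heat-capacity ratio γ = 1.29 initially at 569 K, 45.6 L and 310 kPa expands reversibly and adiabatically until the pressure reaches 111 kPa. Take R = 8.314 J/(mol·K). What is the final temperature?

452 K

Adiabatic: T₂/T₁ = (P₂/P₁)^((γ−1)/γ) ⇒ T₂ = 569×(0.358)^0.225 = 452 K; V₂ = 101 L.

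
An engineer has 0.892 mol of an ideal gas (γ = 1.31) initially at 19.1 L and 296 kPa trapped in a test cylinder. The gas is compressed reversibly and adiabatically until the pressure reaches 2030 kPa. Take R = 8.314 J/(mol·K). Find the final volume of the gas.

4.39 L

T₁ = P₁V₁/(nR) = 296×19.1/(0.892×8.314) = 762 K.
Adiabatic: T₂/T₁ = (P₂/P₁)^((γ−1)/γ) ⇒ T₂ = 762×(6.86)^0.237 = 1200 K; V₂ = 4.39 L.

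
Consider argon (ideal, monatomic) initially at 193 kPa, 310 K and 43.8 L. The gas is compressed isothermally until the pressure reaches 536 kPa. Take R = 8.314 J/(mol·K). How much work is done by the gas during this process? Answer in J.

-8630 J

n = P₁V₁/(RT₁) = 193×43.8/(8.314×310) = 3.28 mol.
Isothermal: T stays 310 K; PV = const ⇒ V₂ = 15.8 L, P₂ = 536 kPa.
W = nRT ln(V₂/V₁) = 3.28×8.314×310×ln(0.360) = -8630 J.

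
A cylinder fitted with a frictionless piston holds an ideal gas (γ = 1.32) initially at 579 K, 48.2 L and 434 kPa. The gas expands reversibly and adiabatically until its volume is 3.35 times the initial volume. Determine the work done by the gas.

n = P₁V₁/(RT₁) = 434×48.2/(8.314×579) = 4.35 mol.
Adiabatic: TV^(γ−1) = const ⇒ T₂ = 579×(0.299)^0.320 = 393 K; PV^γ = const ⇒ P₂ = 88.0 kPa.
ΔU = nCvΔT = 4.35×26.0×(393−579) = -21000 J.
Q = 0 for an adiabatic process, so W = −ΔU = 21000 J.

21000 J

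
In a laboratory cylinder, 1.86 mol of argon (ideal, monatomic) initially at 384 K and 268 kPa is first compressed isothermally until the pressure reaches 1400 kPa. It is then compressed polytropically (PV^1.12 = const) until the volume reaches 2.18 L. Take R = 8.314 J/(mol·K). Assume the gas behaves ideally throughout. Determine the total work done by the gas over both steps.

V₁ = nRT₁/P₁ = 1.86×8.314×384/268 = 22.2 L.
Step 1 — Isothermal: T stays 384 K; PV = const ⇒ V₂ = 4.24 L, P₂ = 1400 kPa.
ΔU = 0 (ideal gas, T constant).
W = nRT ln(V₂/V₁) = 1.86×8.314×384×ln(0.191) = -9820 J.
Q = ΔU + W = -9820 J.
State after step 1: P = 1400 kPa, V = 4.24 L, T = 384 K.
Step 2 — Polytropic n=1.12: T₂ = T₁(V₁/V₂)^(n−1) = 384×(1.95)^0.12 = 416 K; P₂ = P₁(V₁/V₂)^n = 2950 kPa.
W = (P₁V₁−P₂V₂)/(n−1) = (1400×4.24−2950×2.18)/0.12 = -4110 J.
ΔU = nCvΔT = 1.86×12.5×(416−384) = 741 J.
Q = ΔU + W = -3370 J.
Net over both steps: W = -13900 J, Q = -13200 J, ΔU = 741 J.

-13900 J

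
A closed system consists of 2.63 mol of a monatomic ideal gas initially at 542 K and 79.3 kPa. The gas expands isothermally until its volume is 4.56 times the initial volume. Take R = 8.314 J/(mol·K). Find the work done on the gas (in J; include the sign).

-18000 J

V₁ = nRT₁/P₁ = 2.63×8.314×542/79.3 = 149 L.
Isothermal: T stays 542 K; PV = const ⇒ V₂ = 681 L, P₂ = 17.4 kPa.
W = nRT ln(V₂/V₁) = 2.63×8.314×542×ln(4.56) = 18000 J.
Work done on the gas = −W_by = -18000 J.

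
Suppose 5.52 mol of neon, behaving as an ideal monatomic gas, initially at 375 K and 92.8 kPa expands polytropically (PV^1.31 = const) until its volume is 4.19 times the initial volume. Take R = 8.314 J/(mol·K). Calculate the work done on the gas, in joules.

-19900 J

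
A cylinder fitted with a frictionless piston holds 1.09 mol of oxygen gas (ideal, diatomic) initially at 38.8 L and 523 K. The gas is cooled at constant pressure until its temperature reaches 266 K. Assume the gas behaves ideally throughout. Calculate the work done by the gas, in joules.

P₁ = nRT₁/V₁ = 1.09×8.314×523/38.8 = 122 kPa.
Isobaric: P stays 122 kPa; V/T = const ⇒ T₂ = 266 K, V₂ = 19.7 L.
W = PΔV = 122×(19.7−38.8) kPa·L = -2330 J.

-2330 J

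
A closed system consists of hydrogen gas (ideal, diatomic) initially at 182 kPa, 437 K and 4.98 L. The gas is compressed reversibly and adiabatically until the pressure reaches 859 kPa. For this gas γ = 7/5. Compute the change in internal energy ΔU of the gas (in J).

1260 J

n = P₁V₁/(RT₁) = 182×4.98/(8.314×437) = 0.249 mol.
Adiabatic: T₂/T₁ = (P₂/P₁)^((γ−1)/γ) ⇒ T₂ = 437×(4.72)^0.286 = 681 K; V₂ = 1.64 L.
For an ideal gas ΔU = nCvΔT with Cv = (5/2)R = 20.8 J/(mol·K).
ΔU = 0.249×20.8×(681−437) = 1260 J.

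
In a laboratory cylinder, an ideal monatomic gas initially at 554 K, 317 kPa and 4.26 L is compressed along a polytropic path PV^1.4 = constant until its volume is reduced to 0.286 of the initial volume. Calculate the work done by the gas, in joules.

-2190 J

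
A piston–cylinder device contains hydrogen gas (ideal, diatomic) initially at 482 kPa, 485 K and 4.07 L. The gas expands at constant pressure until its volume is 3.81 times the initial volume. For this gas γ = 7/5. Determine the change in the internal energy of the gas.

n = P₁V₁/(RT₁) = 482×4.07/(8.314×485) = 0.487 mol.
Isobaric: P stays 482 kPa; V/T = const ⇒ T₂ = 1850 K, V₂ = 15.5 L.
For an ideal gas ΔU = nCvΔT with Cv = (5/2)R = 20.8 J/(mol·K).
ΔU = 0.487×20.8×(1850−485) = 13800 J.

13800 J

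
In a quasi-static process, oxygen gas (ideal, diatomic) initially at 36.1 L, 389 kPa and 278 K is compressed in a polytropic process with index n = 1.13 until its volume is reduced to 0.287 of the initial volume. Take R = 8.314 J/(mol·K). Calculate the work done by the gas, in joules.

-19000 J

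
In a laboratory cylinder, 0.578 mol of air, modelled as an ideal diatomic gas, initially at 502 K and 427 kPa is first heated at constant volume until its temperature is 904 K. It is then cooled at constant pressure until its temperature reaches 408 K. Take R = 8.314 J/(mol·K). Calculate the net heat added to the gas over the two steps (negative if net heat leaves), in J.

-3510 J

V₁ = nRT₁/P₁ = 0.578×8.314×502/427 = 5.65 L.
Step 1 — Isochoric: V stays 5.65 L; P/T = const ⇒ T₂ = 904 K, P₂ = 769 kPa.
W = 0 (no volume change).
ΔU = nCvΔT = 0.578×20.8×(904−502) = 4830 J.
Q = ΔU = 4830 J.
State after step 1: P = 769 kPa, V = 5.65 L, T = 904 K.
Step 2 — Isobaric: P stays 769 kPa; V/T = const ⇒ T₂ = 408 K, V₂ = 2.55 L.
W = PΔV = 769×(2.55−5.65) kPa·L = -2380 J.
ΔU = nCvΔT = 0.578×20.8×(408−904) = -5960 J.
Q = ΔU + W = nCpΔT = -8340 J.
Net over both steps: W = -2380 J, Q = -3510 J, ΔU = -1130 J.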